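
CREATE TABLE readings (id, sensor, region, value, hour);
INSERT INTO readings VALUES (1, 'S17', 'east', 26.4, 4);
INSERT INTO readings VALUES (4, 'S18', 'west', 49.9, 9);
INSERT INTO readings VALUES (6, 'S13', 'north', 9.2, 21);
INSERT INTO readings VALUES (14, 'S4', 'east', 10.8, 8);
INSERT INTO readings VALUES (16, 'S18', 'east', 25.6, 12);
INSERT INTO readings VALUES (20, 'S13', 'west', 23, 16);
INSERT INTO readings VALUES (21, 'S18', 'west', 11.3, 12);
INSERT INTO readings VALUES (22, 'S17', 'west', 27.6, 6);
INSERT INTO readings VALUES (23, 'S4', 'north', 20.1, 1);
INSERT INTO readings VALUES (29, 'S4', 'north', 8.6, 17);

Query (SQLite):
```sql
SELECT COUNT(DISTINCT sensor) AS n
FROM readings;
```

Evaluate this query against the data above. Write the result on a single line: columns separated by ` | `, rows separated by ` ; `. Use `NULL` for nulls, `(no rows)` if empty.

4

Count distinct non-NULL sensor values.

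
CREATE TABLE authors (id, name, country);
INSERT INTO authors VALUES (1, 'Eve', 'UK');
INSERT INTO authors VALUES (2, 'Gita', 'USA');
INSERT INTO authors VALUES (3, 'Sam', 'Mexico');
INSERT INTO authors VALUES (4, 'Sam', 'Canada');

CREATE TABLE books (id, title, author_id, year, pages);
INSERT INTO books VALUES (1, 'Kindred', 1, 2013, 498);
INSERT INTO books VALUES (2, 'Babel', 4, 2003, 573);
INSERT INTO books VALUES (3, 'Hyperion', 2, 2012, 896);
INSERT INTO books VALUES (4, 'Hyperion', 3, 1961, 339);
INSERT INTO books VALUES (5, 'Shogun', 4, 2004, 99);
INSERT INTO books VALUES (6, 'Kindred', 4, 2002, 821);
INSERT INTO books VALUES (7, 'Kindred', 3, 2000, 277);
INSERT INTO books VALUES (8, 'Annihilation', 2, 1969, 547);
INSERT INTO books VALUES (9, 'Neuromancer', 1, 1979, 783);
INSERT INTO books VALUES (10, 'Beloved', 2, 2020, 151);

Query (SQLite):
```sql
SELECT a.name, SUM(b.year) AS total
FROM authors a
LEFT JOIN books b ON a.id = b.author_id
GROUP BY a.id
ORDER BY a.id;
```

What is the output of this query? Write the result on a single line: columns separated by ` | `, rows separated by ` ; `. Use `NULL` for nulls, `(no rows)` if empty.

Eve | 3992 ; Gita | 6001 ; Sam | 3961 ; Sam | 6009

LEFT JOIN keeps every authors row; unmatched ones get NULL for books columns.
Group by authors.id and compute SUM(b.year). SUM over an all-NULL group is NULL.
  1: ids {1, 9} → SUM(b.year)=3992
  2: ids {3, 8, 10} → SUM(b.year)=6001
  3: ids {4, 7} → SUM(b.year)=3961
  4: ids {2, 5, 6} → SUM(b.year)=6009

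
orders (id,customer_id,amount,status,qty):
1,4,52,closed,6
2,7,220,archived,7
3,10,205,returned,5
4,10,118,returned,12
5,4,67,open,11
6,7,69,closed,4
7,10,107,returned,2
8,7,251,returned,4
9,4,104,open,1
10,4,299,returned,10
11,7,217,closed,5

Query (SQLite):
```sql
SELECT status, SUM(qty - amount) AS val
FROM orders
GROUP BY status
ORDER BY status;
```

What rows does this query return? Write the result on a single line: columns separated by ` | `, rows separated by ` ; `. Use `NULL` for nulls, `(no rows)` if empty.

For each row compute qty - amount.
Group by status; take SUM of the expression per group.
  archived: ids {2} → SUM(qty - amount)=-213
  closed: ids {1, 6, 11} → SUM(qty - amount)=-323
  open: ids {5, 9} → SUM(qty - amount)=-159
  returned: ids {3, 4, 7, 8, 10} → SUM(qty - amount)=-947

archived | -213 ; closed | -323 ; open | -159 ; returned | -947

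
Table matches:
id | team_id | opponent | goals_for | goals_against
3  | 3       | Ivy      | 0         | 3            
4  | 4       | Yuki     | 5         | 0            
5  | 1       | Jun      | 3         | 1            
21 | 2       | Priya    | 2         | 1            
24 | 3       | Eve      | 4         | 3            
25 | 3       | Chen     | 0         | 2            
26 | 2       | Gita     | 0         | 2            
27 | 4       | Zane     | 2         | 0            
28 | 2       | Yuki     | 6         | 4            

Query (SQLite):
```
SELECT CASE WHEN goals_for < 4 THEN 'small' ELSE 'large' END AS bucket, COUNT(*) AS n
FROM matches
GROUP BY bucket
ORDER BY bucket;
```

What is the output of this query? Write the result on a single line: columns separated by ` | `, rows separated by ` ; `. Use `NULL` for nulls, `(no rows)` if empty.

Bucket rows by goals_for < 4 → 'small' else 'large'; count each bucket.

large | 3 ; small | 6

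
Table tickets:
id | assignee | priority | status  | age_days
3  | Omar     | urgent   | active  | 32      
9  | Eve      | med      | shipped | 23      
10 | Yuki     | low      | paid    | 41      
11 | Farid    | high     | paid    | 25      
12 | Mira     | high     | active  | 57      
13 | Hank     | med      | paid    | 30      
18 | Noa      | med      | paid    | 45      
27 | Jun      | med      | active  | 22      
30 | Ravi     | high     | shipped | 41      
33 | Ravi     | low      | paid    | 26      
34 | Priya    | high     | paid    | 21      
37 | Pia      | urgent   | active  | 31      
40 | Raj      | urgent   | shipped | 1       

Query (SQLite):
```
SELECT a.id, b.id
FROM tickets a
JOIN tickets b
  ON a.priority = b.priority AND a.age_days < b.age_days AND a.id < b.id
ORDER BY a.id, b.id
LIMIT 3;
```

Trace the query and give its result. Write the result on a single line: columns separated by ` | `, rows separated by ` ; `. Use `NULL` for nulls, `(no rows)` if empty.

9 | 13 ; 9 | 18 ; 11 | 12

Pairs (a,b) with same priority, a.age_days < b.age_days, a.id < b.id.
priority groups: high:{11,12,30,34} low:{10,33} med:{9,13,18,27} urgent:{3,37,40}
Ordered by (a.id, b.id); first 3.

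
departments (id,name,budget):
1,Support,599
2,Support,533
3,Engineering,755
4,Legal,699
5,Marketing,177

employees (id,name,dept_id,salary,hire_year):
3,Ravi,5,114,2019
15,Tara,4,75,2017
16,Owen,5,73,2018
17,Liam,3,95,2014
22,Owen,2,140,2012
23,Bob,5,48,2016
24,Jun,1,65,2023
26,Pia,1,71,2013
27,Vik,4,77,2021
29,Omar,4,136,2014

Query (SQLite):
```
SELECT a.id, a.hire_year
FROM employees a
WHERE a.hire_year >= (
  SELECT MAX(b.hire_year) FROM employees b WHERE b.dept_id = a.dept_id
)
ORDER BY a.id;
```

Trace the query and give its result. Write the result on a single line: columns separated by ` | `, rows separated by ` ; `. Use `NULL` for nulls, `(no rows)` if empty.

For each employees row a, compute MAX(hire_year) over rows sharing a.dept_id.
Keep row a if a.hire_year >= that per-group MAX.
  dept_id=1: MAX(hire_year) = 2023
  dept_id=2: MAX(hire_year) = 2012
  dept_id=3: MAX(hire_year) = 2014
  dept_id=4: MAX(hire_year) = 2021
  dept_id=5: MAX(hire_year) = 2019

3 | 2019 ; 17 | 2014 ; 22 | 2012 ; 24 | 2023 ; 27 | 2021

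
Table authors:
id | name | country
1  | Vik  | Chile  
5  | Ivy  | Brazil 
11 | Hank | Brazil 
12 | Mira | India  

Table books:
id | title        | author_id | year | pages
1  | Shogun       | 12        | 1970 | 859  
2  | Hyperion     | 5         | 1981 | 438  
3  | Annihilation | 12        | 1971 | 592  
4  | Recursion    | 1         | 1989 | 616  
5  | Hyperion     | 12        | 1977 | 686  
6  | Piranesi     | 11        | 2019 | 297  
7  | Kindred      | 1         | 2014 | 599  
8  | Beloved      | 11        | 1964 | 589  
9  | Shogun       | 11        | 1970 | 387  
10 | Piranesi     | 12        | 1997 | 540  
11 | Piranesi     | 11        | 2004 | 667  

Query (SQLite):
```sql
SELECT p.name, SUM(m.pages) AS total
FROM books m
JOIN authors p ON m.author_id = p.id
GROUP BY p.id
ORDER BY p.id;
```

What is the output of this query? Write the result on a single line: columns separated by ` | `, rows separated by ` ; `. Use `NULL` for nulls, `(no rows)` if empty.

Vik | 1215 ; Ivy | 438 ; Hank | 1940 ; Mira | 2677

Join each books row to its authors via author_id.
Group joined rows by authors.id; compute SUM(m.pages) per group.
  1: ids {4, 7} → SUM(m.pages)=1215
  5: ids {2} → SUM(m.pages)=438
  11: ids {6, 8, 9, 11} → SUM(m.pages)=1940
  12: ids {1, 3, 5, 10} → SUM(m.pages)=2677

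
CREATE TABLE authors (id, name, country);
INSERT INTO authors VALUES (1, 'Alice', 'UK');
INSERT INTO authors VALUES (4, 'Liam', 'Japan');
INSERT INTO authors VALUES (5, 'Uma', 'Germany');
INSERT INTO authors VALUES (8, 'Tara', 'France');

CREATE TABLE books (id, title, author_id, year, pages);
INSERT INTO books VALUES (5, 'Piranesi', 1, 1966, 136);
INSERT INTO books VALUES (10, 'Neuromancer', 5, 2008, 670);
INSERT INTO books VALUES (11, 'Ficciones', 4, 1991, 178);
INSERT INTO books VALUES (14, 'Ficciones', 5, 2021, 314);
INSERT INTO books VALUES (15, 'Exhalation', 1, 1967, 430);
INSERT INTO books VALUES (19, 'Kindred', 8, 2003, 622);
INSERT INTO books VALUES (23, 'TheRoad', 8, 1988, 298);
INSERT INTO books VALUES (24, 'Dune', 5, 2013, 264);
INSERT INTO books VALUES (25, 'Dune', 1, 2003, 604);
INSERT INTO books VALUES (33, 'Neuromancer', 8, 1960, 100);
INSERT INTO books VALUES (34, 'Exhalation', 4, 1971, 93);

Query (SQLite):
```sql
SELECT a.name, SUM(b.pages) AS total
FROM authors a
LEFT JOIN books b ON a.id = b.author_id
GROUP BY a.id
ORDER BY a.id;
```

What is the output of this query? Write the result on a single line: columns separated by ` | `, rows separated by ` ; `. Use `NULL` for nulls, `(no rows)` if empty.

Alice | 1170 ; Liam | 271 ; Uma | 1248 ; Tara | 1020

LEFT JOIN keeps every authors row; unmatched ones get NULL for books columns.
Group by authors.id and compute SUM(b.pages). SUM over an all-NULL group is NULL.
  1: ids {5, 15, 25} → SUM(b.pages)=1170
  4: ids {11, 34} → SUM(b.pages)=271
  5: ids {10, 14, 24} → SUM(b.pages)=1248
  8: ids {19, 23, 33} → SUM(b.pages)=1020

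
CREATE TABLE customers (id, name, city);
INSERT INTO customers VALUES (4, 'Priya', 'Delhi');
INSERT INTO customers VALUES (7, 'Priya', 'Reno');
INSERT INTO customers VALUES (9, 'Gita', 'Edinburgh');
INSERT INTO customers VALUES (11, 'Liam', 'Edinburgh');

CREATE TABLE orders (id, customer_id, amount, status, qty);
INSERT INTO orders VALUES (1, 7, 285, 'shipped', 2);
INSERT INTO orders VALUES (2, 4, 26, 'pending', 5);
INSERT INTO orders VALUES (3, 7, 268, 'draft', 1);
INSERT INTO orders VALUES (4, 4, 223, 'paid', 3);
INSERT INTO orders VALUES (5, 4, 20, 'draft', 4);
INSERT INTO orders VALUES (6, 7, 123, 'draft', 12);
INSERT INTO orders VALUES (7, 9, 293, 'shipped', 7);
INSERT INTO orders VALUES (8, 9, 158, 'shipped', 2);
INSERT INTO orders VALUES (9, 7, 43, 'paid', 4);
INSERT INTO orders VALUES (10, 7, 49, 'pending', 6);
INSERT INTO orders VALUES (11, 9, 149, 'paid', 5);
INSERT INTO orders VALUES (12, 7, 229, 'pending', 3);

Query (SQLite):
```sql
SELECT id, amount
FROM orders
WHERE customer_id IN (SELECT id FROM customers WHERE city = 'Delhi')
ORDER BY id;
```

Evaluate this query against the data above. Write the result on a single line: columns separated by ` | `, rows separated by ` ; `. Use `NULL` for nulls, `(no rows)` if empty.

2 | 26 ; 4 | 223 ; 5 | 20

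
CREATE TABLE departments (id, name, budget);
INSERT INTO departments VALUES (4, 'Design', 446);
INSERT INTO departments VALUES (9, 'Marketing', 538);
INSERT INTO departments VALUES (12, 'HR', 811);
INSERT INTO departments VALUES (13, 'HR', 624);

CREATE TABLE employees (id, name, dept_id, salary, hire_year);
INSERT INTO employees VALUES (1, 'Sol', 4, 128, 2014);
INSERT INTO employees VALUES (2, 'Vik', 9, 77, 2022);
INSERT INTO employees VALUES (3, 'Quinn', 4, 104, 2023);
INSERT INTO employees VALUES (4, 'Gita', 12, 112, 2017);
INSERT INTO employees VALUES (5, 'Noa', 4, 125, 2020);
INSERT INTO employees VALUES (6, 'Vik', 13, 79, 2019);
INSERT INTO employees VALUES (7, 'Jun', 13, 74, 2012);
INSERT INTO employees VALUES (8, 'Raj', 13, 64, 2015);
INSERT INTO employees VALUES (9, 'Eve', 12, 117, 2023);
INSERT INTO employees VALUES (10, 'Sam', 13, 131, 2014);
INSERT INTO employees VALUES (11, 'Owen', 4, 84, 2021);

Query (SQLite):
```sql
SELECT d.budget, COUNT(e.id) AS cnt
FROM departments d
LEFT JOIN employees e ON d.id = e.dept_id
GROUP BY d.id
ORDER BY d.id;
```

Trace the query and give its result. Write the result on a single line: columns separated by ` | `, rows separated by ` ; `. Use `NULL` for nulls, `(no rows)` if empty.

446 | 4 ; 538 | 1 ; 811 | 2 ; 624 | 4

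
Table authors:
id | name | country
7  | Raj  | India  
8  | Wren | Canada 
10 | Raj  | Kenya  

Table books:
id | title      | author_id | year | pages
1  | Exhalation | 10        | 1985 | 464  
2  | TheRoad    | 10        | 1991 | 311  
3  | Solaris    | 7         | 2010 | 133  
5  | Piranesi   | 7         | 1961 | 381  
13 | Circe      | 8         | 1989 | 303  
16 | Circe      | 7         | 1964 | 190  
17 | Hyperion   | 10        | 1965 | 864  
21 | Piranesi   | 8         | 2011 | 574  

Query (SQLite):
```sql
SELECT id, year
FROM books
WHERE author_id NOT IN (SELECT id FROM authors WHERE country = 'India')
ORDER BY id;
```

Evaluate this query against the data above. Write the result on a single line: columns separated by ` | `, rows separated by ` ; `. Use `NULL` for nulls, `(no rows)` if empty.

1 | 1985 ; 2 | 1991 ; 13 | 1989 ; 17 | 1965 ; 21 | 2011

Inner query: authors.id where country = 'India'.
Outer: keep books rows whose author_id is not in that set.
Inner query → {7}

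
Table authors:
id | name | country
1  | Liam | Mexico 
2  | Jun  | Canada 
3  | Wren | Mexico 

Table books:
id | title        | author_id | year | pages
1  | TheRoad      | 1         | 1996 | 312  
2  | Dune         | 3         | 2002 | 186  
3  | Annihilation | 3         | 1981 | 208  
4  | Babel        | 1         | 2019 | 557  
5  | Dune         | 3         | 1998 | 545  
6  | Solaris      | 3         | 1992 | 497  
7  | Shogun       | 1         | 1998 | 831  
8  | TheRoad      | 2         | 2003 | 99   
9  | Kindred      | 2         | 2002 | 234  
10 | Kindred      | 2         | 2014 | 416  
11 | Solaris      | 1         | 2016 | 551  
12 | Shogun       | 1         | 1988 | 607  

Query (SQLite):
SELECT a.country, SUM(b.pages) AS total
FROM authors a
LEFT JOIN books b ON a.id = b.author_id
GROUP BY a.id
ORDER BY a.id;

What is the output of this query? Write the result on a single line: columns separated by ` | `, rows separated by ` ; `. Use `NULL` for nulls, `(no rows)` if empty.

LEFT JOIN keeps every authors row; unmatched ones get NULL for books columns.
Group by authors.id and compute SUM(b.pages). SUM over an all-NULL group is NULL.
  1: ids {1, 4, 7, 11, 12} → SUM(b.pages)=2858
  2: ids {8, 9, 10} → SUM(b.pages)=749
  3: ids {2, 3, 5, 6} → SUM(b.pages)=1436

Mexico | 2858 ; Canada | 749 ; Mexico | 1436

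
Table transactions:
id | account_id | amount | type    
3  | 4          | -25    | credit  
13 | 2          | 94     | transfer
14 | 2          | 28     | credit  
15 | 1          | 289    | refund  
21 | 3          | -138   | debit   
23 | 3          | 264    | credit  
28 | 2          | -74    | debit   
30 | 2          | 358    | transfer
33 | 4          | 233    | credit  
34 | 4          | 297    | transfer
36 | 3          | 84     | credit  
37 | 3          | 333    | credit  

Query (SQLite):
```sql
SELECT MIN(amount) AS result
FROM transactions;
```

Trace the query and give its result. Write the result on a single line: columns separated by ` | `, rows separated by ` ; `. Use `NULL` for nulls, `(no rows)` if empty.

All amount values: [-25, 94, 28, 289, -138, 264, -74, 358, 233, 297, 84, 333].
MIN of non-NULL values = -138.

-138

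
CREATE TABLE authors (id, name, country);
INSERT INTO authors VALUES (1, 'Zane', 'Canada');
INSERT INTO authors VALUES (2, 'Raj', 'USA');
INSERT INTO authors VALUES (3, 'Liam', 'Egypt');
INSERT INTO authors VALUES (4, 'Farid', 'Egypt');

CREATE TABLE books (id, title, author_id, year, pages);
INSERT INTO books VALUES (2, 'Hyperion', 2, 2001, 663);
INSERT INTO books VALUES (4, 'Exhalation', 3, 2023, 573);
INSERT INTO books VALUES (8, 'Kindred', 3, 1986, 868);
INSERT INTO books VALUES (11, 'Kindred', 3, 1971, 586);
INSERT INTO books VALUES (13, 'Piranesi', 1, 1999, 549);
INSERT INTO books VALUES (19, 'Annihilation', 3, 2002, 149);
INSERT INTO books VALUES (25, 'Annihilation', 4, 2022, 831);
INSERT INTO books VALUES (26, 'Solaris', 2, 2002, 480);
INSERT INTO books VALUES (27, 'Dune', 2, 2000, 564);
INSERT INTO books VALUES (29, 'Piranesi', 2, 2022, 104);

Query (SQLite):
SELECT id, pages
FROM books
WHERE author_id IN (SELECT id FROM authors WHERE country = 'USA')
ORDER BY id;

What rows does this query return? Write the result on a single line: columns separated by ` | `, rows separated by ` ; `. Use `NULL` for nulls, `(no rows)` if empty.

Inner query: authors.id where country = 'USA'.
Outer: keep books rows whose author_id is in that set.
Inner query → {2}

2 | 663 ; 26 | 480 ; 27 | 564 ; 29 | 104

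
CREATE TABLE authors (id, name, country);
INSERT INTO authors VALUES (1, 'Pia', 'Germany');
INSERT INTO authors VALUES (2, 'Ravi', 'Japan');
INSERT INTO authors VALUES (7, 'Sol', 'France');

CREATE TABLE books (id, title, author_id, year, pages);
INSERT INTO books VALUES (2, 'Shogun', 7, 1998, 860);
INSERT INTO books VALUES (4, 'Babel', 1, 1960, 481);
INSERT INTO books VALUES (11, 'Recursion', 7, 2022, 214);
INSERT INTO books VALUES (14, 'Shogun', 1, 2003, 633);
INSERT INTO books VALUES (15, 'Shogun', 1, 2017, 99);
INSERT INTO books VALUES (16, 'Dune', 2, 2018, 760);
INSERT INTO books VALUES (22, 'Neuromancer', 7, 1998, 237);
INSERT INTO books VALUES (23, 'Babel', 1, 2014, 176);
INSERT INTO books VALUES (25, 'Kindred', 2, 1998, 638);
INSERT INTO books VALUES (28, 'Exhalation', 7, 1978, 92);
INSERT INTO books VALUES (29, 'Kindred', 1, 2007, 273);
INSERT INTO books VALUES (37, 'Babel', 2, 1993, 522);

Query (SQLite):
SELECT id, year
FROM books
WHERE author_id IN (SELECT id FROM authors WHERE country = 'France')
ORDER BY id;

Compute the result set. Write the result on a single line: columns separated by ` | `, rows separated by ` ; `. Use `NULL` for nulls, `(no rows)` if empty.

Inner query: authors.id where country = 'France'.
Outer: keep books rows whose author_id is in that set.
Inner query → {7}

2 | 1998 ; 11 | 2022 ; 22 | 1998 ; 28 | 1978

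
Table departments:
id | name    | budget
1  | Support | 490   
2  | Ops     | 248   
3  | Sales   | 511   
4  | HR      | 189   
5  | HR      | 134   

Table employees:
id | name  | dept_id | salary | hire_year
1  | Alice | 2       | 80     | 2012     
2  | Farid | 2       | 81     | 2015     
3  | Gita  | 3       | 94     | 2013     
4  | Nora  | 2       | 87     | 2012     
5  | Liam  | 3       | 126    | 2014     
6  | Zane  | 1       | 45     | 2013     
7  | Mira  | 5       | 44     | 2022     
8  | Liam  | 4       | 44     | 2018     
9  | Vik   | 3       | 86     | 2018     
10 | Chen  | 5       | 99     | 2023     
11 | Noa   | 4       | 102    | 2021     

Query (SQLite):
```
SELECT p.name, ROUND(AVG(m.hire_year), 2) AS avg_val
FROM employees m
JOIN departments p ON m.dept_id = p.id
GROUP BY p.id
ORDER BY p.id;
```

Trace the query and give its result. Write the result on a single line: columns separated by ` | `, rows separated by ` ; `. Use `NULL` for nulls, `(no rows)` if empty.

Join each employees row to its departments via dept_id.
Group joined rows by departments.id; compute ROUND(AVG(m.hire_year), 2) per group.
  1: ids {6} → ROUND(AVG(m.hire_year), 2)=2013
  2: ids {1, 2, 4} → ROUND(AVG(m.hire_year), 2)=2013
  3: ids {3, 5, 9} → ROUND(AVG(m.hire_year), 2)=2015
  4: ids {8, 11} → ROUND(AVG(m.hire_year), 2)=2019.5
  5: ids {7, 10} → ROUND(AVG(m.hire_year), 2)=2022.5

Support | 2013 ; Ops | 2013 ; Sales | 2015 ; HR | 2019.5 ; HR | 2022.5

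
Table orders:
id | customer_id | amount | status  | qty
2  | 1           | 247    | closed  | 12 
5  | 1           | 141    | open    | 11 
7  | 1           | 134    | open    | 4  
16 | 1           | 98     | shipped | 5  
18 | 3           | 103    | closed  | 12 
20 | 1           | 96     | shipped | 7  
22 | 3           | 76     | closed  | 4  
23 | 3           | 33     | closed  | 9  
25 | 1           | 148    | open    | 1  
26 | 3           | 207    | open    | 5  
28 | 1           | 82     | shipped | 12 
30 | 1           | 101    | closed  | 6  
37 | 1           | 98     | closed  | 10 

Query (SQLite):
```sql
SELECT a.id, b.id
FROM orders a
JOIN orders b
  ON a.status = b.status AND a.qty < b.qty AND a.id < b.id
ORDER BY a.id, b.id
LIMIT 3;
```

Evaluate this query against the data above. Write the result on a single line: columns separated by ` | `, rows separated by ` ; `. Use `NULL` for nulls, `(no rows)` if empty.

7 | 26 ; 16 | 20 ; 16 | 28

Pairs (a,b) with same status, a.qty < b.qty, a.id < b.id.
status groups: closed:{2,18,22,23,30,37} open:{5,7,25,26} shipped:{16,20,28}
Ordered by (a.id, b.id); first 3.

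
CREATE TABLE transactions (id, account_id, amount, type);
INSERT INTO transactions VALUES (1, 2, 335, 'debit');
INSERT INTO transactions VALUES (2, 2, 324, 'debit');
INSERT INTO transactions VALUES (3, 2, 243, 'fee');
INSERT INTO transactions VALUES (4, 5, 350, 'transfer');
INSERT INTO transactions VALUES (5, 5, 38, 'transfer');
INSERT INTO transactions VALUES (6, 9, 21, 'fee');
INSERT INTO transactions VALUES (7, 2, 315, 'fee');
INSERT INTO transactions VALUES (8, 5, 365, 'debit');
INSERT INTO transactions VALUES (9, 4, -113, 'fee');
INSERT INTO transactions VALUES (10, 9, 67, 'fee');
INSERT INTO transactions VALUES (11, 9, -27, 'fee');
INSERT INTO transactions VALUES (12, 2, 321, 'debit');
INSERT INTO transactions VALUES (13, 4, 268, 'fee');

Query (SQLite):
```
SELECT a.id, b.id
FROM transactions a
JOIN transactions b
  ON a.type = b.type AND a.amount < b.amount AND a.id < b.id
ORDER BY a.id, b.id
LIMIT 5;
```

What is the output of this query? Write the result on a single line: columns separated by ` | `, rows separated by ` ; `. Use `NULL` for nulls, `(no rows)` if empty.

1 | 8 ; 2 | 8 ; 3 | 7 ; 3 | 13 ; 6 | 7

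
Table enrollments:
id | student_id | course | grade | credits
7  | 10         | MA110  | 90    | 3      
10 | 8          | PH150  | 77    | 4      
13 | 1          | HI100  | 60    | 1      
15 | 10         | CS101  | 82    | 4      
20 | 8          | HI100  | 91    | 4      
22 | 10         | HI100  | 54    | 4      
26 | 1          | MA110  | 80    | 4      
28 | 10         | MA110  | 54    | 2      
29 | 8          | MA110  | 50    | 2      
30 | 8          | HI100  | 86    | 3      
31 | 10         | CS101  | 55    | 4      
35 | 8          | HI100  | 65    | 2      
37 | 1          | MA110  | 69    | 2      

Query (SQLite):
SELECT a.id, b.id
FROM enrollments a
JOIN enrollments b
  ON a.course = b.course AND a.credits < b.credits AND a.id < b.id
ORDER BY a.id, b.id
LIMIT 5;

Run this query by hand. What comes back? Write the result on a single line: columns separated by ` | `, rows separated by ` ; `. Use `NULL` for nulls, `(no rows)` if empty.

7 | 26 ; 13 | 20 ; 13 | 22 ; 13 | 30 ; 13 | 35

Pairs (a,b) with same course, a.credits < b.credits, a.id < b.id.
course groups: CS101:{15,31} HI100:{13,20,22,30,35} MA110:{7,26,28,29,37} PH150:{10}
Ordered by (a.id, b.id); first 5.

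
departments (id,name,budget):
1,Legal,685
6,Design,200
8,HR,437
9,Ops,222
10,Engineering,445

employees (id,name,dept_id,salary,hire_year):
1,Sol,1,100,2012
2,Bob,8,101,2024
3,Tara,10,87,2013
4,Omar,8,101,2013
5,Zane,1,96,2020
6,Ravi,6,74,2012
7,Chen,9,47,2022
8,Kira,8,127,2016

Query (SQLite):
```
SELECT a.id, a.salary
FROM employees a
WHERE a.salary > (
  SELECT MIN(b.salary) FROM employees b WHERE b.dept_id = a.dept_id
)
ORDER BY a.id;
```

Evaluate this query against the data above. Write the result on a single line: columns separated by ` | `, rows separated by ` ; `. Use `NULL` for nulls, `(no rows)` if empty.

For each employees row a, compute MIN(salary) over rows sharing a.dept_id.
Keep row a if a.salary > that per-group MIN.
  dept_id=1: MIN(salary) = 96
  dept_id=6: MIN(salary) = 74
  dept_id=8: MIN(salary) = 101
  dept_id=9: MIN(salary) = 47
  dept_id=10: MIN(salary) = 87

1 | 100 ; 8 | 127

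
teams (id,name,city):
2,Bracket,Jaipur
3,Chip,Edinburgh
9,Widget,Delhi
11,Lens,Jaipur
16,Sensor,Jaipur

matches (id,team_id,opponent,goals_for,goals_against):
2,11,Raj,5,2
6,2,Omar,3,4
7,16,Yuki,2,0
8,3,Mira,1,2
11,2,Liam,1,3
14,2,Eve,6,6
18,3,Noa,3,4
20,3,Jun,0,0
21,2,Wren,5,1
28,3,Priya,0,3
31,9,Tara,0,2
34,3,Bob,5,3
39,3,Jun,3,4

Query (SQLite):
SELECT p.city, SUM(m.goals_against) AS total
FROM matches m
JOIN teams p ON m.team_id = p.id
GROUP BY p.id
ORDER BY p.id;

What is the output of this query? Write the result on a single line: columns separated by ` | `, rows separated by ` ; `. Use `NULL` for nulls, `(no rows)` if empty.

Join each matches row to its teams via team_id.
Group joined rows by teams.id; compute SUM(m.goals_against) per group.
  2: ids {6, 11, 14, 21} → SUM(m.goals_against)=14
  3: ids {8, 18, 20, 28, 34, 39} → SUM(m.goals_against)=16
  9: ids {31} → SUM(m.goals_against)=2
  11: ids {2} → SUM(m.goals_against)=2
  16: ids {7} → SUM(m.goals_against)=0

Jaipur | 14 ; Edinburgh | 16 ; Delhi | 2 ; Jaipur | 2 ; Jaipur | 0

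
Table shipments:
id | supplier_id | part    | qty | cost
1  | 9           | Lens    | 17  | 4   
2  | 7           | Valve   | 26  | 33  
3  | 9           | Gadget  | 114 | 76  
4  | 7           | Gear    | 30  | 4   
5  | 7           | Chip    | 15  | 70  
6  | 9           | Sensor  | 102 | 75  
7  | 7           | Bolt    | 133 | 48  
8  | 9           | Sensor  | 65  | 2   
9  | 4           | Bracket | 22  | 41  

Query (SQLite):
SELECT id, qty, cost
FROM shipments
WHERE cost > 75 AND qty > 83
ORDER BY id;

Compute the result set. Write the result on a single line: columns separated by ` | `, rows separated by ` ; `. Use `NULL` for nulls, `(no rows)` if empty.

3 | 114 | 76

cost > 75: ids {3}
qty > 83: ids {3, 6, 7}
Combine with AND.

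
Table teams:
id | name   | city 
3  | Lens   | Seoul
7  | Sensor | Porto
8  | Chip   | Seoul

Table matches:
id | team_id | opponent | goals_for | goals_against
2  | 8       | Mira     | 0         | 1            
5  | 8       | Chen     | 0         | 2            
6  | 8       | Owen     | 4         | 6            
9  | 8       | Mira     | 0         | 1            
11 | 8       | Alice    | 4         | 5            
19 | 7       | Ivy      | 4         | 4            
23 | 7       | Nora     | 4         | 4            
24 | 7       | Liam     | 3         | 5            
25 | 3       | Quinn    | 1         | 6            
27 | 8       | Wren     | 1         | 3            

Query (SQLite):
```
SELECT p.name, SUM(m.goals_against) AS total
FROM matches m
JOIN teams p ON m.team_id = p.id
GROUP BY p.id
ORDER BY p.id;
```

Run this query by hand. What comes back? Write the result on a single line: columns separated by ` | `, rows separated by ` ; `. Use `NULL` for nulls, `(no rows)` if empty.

Lens | 6 ; Sensor | 13 ; Chip | 18

Join each matches row to its teams via team_id.
Group joined rows by teams.id; compute SUM(m.goals_against) per group.
  3: ids {25} → SUM(m.goals_against)=6
  7: ids {19, 23, 24} → SUM(m.goals_against)=13
  8: ids {2, 5, 6, 9, 11, 27} → SUM(m.goals_against)=18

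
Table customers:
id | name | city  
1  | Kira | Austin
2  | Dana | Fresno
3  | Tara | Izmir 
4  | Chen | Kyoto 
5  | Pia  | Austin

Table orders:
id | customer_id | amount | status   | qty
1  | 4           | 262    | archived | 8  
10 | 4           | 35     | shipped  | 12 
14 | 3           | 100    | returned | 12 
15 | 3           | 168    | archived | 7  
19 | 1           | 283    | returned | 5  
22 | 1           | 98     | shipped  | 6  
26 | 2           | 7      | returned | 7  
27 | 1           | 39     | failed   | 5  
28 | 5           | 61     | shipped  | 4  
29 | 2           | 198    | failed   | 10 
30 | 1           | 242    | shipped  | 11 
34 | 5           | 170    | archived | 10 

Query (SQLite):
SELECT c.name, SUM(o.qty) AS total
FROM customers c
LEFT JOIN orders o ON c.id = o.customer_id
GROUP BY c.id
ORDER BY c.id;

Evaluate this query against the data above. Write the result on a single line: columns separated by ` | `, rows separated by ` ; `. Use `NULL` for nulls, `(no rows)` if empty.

LEFT JOIN keeps every customers row; unmatched ones get NULL for orders columns.
Group by customers.id and compute SUM(o.qty). SUM over an all-NULL group is NULL.
  1: ids {19, 22, 27, 30} → SUM(o.qty)=27
  2: ids {26, 29} → SUM(o.qty)=17
  3: ids {14, 15} → SUM(o.qty)=19
  4: ids {1, 10} → SUM(o.qty)=20
  5: ids {28, 34} → SUM(o.qty)=14

Kira | 27 ; Dana | 17 ; Tara | 19 ; Chen | 20 ; Pia | 14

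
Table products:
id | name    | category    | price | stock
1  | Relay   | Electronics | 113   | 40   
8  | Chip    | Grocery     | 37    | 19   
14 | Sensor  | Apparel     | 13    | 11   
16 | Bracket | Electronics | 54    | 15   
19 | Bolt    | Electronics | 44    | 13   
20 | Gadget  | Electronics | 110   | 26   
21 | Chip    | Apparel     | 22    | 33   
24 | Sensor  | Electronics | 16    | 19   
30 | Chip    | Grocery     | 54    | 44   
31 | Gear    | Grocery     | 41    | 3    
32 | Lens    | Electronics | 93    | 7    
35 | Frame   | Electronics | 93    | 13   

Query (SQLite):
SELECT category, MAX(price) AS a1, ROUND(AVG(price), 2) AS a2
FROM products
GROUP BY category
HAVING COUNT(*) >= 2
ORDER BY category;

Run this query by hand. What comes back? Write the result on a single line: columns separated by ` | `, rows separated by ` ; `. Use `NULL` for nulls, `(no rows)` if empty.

Group products by category.
Per group compute: MAX(price), ROUND(AVG(price), 2).
HAVING: drop groups with fewer than 2 rows.
  Apparel: ids {14, 21} → MAX(price)=22, ROUND(AVG(price), 2)=17.5
  Electronics: ids {1, 16, 19, 20, 24, 32, 35} → MAX(price)=113, ROUND(AVG(price), 2)=74.71
  Grocery: ids {8, 30, 31} → MAX(price)=54, ROUND(AVG(price), 2)=44

Apparel | 22 | 17.5 ; Electronics | 113 | 74.71 ; Grocery | 54 | 44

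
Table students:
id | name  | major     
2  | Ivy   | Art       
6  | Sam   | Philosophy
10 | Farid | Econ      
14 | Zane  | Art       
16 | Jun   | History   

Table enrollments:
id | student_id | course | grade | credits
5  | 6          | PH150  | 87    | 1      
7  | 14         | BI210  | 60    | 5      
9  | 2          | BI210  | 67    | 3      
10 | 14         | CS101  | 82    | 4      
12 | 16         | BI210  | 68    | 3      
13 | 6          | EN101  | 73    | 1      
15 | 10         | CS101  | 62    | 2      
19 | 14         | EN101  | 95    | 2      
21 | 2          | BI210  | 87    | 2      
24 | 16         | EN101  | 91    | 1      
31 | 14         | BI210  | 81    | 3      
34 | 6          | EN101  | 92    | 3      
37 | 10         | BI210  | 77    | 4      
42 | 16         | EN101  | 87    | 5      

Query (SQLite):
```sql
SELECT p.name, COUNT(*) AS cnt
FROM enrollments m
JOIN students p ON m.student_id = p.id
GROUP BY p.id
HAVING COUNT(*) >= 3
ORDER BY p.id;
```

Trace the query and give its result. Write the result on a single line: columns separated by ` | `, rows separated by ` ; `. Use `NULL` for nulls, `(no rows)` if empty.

Join each enrollments row to its students via student_id.
Group joined rows by students.id; compute COUNT(*) per group.
HAVING: keep groups with count ≥ 3.
  2: ids {9, 21} → COUNT(*)=2
  6: ids {5, 13, 34} → COUNT(*)=3
  10: ids {15, 37} → COUNT(*)=2
  14: ids {7, 10, 19, 31} → COUNT(*)=4
  16: ids {12, 24, 42} → COUNT(*)=3

Sam | 3 ; Zane | 4 ; Jun | 3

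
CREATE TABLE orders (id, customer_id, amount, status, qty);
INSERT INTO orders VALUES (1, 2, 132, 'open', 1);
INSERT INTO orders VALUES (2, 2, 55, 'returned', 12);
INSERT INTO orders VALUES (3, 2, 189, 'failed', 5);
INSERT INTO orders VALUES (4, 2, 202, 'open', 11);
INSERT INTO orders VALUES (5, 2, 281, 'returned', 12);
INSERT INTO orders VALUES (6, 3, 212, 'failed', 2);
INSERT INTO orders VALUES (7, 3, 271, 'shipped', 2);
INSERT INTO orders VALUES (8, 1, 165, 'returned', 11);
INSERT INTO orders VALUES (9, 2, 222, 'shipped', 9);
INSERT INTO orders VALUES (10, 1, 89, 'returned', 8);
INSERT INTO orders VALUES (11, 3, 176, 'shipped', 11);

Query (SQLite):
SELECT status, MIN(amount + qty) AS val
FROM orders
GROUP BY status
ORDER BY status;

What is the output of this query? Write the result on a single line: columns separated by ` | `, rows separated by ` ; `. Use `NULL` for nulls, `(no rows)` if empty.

For each row compute amount + qty.
Group by status; take MIN of the expression per group.
  failed: ids {3, 6} → MIN(amount + qty)=194
  open: ids {1, 4} → MIN(amount + qty)=133
  returned: ids {2, 5, 8, 10} → MIN(amount + qty)=67
  shipped: ids {7, 9, 11} → MIN(amount + qty)=187

failed | 194 ; open | 133 ; returned | 67 ; shipped | 187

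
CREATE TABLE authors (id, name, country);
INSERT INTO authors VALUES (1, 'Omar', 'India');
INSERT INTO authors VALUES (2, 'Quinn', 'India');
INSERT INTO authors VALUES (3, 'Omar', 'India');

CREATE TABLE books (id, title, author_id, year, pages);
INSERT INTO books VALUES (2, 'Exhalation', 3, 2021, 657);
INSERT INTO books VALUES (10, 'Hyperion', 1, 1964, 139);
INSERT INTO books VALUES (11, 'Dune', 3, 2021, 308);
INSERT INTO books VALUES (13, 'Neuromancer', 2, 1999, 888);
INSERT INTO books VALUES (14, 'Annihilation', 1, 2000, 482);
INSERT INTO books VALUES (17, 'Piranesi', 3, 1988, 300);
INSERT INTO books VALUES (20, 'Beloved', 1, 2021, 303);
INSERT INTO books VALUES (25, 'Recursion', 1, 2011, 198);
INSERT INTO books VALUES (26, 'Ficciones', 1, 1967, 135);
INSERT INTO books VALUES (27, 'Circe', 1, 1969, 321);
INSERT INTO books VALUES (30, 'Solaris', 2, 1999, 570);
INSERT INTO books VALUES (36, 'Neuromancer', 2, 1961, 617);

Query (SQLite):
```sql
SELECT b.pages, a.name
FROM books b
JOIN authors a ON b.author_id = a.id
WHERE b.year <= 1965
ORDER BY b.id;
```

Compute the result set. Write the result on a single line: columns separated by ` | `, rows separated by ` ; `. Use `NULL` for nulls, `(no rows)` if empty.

139 | Omar ; 617 | Quinn

Each books row matches the authors row where author_id = authors.id.
Then keep rows with b.year <= 1965.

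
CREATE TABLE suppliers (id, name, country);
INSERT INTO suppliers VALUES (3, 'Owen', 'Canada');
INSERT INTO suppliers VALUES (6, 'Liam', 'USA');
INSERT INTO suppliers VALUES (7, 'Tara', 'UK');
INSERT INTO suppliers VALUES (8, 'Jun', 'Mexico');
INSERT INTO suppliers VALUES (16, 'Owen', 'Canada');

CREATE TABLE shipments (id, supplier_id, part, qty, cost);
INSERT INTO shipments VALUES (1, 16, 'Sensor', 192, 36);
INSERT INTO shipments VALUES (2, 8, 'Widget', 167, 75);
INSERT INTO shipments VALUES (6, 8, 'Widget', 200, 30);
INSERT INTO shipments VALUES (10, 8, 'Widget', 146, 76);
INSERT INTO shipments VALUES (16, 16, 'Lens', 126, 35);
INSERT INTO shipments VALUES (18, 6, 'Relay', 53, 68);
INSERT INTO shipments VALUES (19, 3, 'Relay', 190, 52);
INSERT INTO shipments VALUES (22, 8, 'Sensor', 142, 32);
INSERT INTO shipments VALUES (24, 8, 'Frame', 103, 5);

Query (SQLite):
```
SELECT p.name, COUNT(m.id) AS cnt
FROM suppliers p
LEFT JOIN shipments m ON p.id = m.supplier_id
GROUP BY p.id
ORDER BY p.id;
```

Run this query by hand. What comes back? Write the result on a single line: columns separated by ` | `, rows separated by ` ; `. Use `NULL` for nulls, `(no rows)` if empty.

Owen | 1 ; Liam | 1 ; Tara | 0 ; Jun | 5 ; Owen | 2

LEFT JOIN keeps every suppliers row; unmatched ones get NULL for shipments columns.
Group by suppliers.id and compute COUNT(m.id). COUNT(col) of an all-NULL group is 0.
  3: ids {19} → COUNT(m.id)=1
  6: ids {18} → COUNT(m.id)=1
  7: ids {—} → COUNT(m.id)=0
  8: ids {2, 6, 10, 22, 24} → COUNT(m.id)=5
  16: ids {1, 16} → COUNT(m.id)=2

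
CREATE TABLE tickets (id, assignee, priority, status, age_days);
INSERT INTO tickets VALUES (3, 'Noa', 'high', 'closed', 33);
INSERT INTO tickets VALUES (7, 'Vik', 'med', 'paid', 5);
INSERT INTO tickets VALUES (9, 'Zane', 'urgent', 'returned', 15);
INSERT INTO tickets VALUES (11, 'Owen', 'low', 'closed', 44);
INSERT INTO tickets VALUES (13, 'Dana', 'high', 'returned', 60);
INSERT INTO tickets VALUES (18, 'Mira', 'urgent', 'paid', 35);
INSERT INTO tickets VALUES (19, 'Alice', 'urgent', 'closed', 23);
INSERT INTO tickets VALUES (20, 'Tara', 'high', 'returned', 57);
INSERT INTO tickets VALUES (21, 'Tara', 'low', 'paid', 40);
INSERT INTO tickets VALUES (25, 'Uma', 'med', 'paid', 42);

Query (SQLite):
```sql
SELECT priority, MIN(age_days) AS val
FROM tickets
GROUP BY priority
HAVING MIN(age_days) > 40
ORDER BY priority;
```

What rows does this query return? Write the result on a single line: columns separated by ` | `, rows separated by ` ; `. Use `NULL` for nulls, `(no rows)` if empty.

(no rows)

Partition tickets by priority; compute MIN(age_days) within each group.
HAVING: keep groups where MIN(age_days) > 40.
  high: ids {3, 13, 20} → MIN(age_days)=33
  low: ids {11, 21} → MIN(age_days)=40
  med: ids {7, 25} → MIN(age_days)=5
  urgent: ids {9, 18, 19} → MIN(age_days)=15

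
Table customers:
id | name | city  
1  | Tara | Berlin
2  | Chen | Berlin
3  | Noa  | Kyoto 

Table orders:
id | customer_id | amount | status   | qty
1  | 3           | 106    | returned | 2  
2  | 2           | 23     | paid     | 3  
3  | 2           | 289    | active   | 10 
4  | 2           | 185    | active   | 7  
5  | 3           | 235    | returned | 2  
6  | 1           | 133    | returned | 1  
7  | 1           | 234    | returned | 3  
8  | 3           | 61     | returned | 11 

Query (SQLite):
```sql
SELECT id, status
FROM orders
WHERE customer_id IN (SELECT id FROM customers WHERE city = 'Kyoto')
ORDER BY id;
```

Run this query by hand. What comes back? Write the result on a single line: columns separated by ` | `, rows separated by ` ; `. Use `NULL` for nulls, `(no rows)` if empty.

1 | returned ; 5 | returned ; 8 | returned

Inner query: customers.id where city = 'Kyoto'.
Outer: keep orders rows whose customer_id is in that set.
Inner query → {3}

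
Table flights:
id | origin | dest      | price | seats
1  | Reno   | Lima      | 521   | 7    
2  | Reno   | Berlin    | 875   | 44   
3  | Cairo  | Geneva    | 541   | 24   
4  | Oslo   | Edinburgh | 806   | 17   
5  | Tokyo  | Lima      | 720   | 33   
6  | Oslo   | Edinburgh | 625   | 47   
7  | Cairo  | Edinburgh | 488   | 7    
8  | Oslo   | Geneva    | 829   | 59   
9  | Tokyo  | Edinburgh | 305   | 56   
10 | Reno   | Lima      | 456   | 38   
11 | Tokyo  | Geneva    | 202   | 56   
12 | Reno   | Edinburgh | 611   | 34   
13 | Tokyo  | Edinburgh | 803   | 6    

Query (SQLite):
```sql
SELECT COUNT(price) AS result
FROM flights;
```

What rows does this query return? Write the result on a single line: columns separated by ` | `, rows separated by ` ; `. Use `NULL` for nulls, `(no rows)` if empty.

13

All price values: [521, 875, 541, 806, 720, 625, 488, 829, 305, 456, 202, 611, 803].
COUNT(price) counts non-NULL values → 13.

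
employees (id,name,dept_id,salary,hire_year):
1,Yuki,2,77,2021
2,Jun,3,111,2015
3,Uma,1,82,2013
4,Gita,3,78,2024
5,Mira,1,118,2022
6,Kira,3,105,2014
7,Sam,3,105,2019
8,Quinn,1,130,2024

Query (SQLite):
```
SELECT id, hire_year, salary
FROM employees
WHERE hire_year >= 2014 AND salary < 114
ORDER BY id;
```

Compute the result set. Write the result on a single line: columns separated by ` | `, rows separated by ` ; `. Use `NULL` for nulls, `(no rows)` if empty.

hire_year >= 2014: ids {1, 2, 4, 5, 6, 7, 8}
salary < 114: ids {1, 2, 3, 4, 6, 7}
Combine with AND.

1 | 2021 | 77 ; 2 | 2015 | 111 ; 4 | 2024 | 78 ; 6 | 2014 | 105 ; 7 | 2019 | 105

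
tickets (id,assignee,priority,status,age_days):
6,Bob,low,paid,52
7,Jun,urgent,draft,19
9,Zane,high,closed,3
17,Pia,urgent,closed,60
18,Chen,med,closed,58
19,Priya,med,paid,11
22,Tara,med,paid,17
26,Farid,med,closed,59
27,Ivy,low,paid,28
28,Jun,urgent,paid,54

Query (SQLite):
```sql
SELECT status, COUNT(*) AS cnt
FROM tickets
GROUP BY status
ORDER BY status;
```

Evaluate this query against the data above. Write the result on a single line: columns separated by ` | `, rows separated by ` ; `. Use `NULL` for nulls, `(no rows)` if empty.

Partition tickets by status; compute COUNT(*) within each group.
  closed: ids {9, 17, 18, 26} → COUNT(*)=4
  draft: ids {7} → COUNT(*)=1
  paid: ids {6, 19, 22, 27, 28} → COUNT(*)=5

closed | 4 ; draft | 1 ; paid | 5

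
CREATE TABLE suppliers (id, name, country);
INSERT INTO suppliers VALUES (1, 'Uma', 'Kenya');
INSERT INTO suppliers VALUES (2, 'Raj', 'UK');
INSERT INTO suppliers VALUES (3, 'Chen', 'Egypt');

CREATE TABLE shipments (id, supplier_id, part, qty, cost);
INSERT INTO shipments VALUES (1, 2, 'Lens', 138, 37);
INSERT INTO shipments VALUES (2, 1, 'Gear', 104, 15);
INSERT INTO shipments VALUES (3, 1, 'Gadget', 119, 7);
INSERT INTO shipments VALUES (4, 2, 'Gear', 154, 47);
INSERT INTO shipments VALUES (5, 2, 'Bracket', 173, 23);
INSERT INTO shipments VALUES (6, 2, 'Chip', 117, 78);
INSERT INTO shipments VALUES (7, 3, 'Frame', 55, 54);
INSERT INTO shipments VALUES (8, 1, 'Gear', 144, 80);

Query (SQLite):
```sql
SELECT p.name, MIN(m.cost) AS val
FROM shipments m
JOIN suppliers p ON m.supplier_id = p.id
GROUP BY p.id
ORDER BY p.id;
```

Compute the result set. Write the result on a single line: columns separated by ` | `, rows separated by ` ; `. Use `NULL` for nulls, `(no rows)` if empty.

Uma | 7 ; Raj | 23 ; Chen | 54

Join each shipments row to its suppliers via supplier_id.
Group joined rows by suppliers.id; compute MIN(m.cost) per group.
  1: ids {2, 3, 8} → MIN(m.cost)=7
  2: ids {1, 4, 5, 6} → MIN(m.cost)=23
  3: ids {7} → MIN(m.cost)=54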